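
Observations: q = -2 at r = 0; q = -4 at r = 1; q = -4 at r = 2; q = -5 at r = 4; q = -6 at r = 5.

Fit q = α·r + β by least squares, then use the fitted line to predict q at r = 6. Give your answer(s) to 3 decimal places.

Sums needed: Σr·r = 46, Σr = 12, Σ1 = 5.
For Mᵀq: Σr·q = -62, Σq = -21.
MᵀM·[α, β]ᵀ = Mᵀq becomes [[46, 12]; [12, 5]]·[α, β]ᵀ = [-62, -21]ᵀ.
Eliminating β: 5·(row 1) − 12·(row 2) gives 86·α = 5·(-62) − 12·(-21) = -58, so α = -29/43.
Then β = ((-21) − 12·(-29/43))/5 = -111/43.
At r = 6: q̂ = (-29/43)·(6) + (-111/43)·(1) = -285/43.

q̂ = -6.628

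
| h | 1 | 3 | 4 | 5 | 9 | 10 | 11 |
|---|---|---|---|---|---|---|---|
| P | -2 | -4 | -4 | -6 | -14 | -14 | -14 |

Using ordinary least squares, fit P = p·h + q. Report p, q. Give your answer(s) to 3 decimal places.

p = -1.392, q = 0.267

From the data, Σh·h = 353, Σh = 43, Σ1 = 7.
And Σh·P = -480, ΣP = -58.
Normal equations: [[353, 43]; [43, 7]]·[p, q]ᵀ = [-480, -58]ᵀ.
Δ = 353·7 − 43² = 622.
p = ((-480)·7 − 43·(-58))/622 = -433/311; q = (353·(-58) − 43·(-480))/622 = 83/311.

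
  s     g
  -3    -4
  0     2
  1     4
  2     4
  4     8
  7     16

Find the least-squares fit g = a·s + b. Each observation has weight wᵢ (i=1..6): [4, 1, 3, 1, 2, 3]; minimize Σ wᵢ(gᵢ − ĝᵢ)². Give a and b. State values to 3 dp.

Normal-equation sums: Σwᵢ·s·s = 222, Σwᵢ·s = 22, Σwᵢ·1 = 14.
Moment sums: Σwᵢ·s·g = 468, Σwᵢ·g = 66.
MᵀWM·[a, b]ᵀ = MᵀWg becomes [[222, 22]; [22, 14]]·[a, b]ᵀ = [468, 66]ᵀ.
Δ = 222·14 − 22² = 2624.
a = (468·14 − 22·66)/2624 = 1275/656; b = (222·66 − 22·468)/2624 = 1089/656.

a = 1.944, b = 1.660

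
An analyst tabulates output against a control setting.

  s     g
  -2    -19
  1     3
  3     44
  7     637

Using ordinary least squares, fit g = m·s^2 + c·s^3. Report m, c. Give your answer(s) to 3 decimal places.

m = -0.967, c = 1.995

The normal equations are: 2499·m + 17019·c = 31536;  17019·m + 118443·c = 219834.
Eliminating c: 118443·(row 1) − 17019·(row 2) gives 6342696·m = 118443·31536 − 17019·219834 = -6136398, so m = -340911/352372.
Then c = (219834 − 17019·(-340911/352372))/118443 = 702999/352372.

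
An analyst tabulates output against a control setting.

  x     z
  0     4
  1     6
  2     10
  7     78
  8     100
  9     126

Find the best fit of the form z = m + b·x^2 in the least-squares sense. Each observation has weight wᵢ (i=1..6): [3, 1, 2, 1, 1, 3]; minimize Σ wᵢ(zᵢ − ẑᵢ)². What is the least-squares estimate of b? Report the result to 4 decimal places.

b = 1.5045

From the data, Σwᵢ·1 = 11, Σwᵢ·x^2 = 365, Σwᵢ·x^2·x^2 = 26213.
Moment sums: Σwᵢ·z = 594, Σwᵢ·x^2·z = 40926.
So AᵀWA·[m, b]ᵀ = AᵀWz: [[11, 365]; [365, 26213]]·[m, b]ᵀ = [594, 40926]ᵀ.
det = 11·26213 − 365² = 155118.
m = (594·26213 − 365·40926)/155118 = 105422/25853; b = (11·40926 − 365·594)/155118 = 38896/25853.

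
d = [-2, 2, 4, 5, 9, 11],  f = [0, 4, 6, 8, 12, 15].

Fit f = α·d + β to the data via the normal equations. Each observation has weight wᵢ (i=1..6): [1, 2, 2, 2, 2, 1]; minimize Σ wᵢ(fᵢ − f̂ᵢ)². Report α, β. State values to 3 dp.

α = 1.150, β = 1.863

Sums needed: Σwᵢ·d·d = 377, Σwᵢ·d = 49, Σwᵢ·1 = 10.
And Σwᵢ·d·f = 525, Σwᵢ·f = 75.
Normal equations: [[377, 49]; [49, 10]]·[α, β]ᵀ = [525, 75]ᵀ.
Eliminating β: 10·(row 1) − 49·(row 2) gives 1369·α = 10·525 − 49·75 = 1575, so α = 1575/1369.
Then β = (75 − 49·(1575/1369))/10 = 2550/1369.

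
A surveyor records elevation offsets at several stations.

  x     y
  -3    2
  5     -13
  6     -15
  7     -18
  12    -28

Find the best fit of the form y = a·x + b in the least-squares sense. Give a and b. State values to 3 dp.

MᵀM·[a, b]ᵀ = Mᵀy reads: 263·a + 27·b = -623;  27·a + 5·b = -72.
Determinant 263·5 − 27² = 586.
a = ((-623)·5 − 27·(-72))/586 = -1171/586; b = (263·(-72) − 27·(-623))/586 = -2115/586.

a = -1.998, b = -3.609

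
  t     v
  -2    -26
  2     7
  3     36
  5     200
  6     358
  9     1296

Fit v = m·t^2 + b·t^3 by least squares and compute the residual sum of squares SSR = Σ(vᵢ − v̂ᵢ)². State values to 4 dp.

SSR = 4.9611

The normal equations are: 8595·m + 70193·b = 123112;  70193·m + 594579·b = 1048348.
(Σt^2·t^2 = 8595, Σt^2·t^3 = 70193, Σt^3·t^3 = 594579, Σt^2·v = 123112, Σt^3·v = 1048348.)
Eliminating b: 594579·(row 1) − 70193·(row 2) gives 183349256·m = 594579·123112 − 70193·1048348 = -386881316, so m = -96720329/45837314.
Then b = (1048348 − 70193·(-96720329/45837314))/594579 = 92237611/45837314.
Residuals: -33493980/22918657, -15079187/22918657, 15105384/22918657, 27884825/22918657, -15816860/22918657, -856413/22918657; SSR = 113700867/22918657.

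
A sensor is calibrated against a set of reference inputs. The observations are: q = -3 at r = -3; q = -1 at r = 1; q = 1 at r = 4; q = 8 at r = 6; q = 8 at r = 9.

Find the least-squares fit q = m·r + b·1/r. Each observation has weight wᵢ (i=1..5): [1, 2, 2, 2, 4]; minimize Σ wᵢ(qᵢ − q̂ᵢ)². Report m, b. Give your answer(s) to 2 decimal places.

Entries of XᵀWX: Σwᵢ·r·r = 439, Σwᵢ·r·1/r = 11, Σwᵢ·1/r·1/r = 1517/648.
For XᵀWq: Σwᵢ·r·q = 399, Σwᵢ·1/r·q = 103/18.
Eliminating b: (1517/648)·(row 1) − 11·(row 2) gives (587555/648)·m = (1517/648)·399 − 11·(103/18) = 188165/216, so m = 112899/117511.
Then b = ((103/18) − 11·(112899/117511))/(1517/648) = -243252/117511.

m = 0.96, b = -2.07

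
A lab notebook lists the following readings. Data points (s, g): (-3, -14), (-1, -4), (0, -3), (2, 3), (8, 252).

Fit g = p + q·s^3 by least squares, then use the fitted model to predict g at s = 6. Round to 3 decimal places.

ĝ = 105.130

Compute the Gram sums: Σ1 = 5, Σs^3 = 492, Σs^3·s^3 = 262938.
For Xᵀg: Σg = 234, Σs^3·g = 129430.
So XᵀX·[p, q]ᵀ = Xᵀg: [[5, 492]; [492, 262938]]·[p, q]ᵀ = [234, 129430]ᵀ.
Δ = 5·262938 − 492² = 1072626.
p = (234·262938 − 492·129430)/1072626 = -358678/178771; q = (5·129430 − 492·234)/1072626 = 266011/536313.
At s = 6: ĝ = (-358678/178771)·(1) + (266011/536313)·(216) = 18794114/178771.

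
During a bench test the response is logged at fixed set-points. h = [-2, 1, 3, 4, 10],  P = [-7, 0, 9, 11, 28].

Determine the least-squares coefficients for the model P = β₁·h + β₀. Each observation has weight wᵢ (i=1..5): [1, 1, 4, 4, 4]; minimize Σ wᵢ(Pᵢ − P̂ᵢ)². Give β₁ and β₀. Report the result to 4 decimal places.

β₁ = 2.8892, β₀ = -0.6126

Setting ∂/∂β₁ … = 0 gives: 505·β₁ + 67·β₀ = 1418;  67·β₁ + 14·β₀ = 185.
Eliminating β₀: 14·(row 1) − 67·(row 2) gives 2581·β₁ = 14·1418 − 67·185 = 7457, so β₁ = 7457/2581.
Then β₀ = (185 − 67·(7457/2581))/14 = -1581/2581.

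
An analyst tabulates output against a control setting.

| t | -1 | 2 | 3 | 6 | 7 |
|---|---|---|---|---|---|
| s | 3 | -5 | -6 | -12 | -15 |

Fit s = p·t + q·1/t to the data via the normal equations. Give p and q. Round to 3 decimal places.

p = -2.051, q = -0.984

Sums needed: Σt·t = 99, Σt·1/t = 5, Σ1/t·1/t = 1243/882.
And Σt·s = -208, Σ1/t·s = -163/14.
So AᵀA·[p, q]ᵀ = Aᵀs: [[99, 5]; [5, 1243/882]]·[p, q]ᵀ = [-208, -163/14]ᵀ.
Determinant 99·(1243/882) − 5² = 11223/98.
p = ((-208)·(1243/882) − 5·(-163/14))/(11223/98) = -207199/101007; q = (99·(-163/14) − 5·(-208))/(11223/98) = -11039/11223.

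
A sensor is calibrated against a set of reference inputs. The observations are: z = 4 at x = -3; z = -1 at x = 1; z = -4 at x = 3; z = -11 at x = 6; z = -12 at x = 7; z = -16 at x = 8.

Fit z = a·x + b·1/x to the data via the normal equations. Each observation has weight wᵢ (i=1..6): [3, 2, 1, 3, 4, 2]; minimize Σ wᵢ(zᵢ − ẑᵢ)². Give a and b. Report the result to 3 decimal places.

a = -1.833, b = 1.442

Normal-equation sums: Σwᵢ·x·x = 470, Σwᵢ·x·1/x = 15, Σwᵢ·1/x·1/x = 37265/14112.
Moment sums: Σwᵢ·x·z = -840, Σwᵢ·1/x·z = -995/42.
So AᵀWA·[a, b]ᵀ = AᵀWz: [[470, 15]; [15, 37265/14112]]·[a, b]ᵀ = [-840, -995/42]ᵀ.
Determinant 470·(37265/14112) − 15² = 7169675/7056.
a = ((-840)·(37265/14112) − 15·(-995/42))/(7169675/7056) = -525756/286787; b = (470·(-995/42) − 15·(-840))/(7169675/7056) = 413616/286787.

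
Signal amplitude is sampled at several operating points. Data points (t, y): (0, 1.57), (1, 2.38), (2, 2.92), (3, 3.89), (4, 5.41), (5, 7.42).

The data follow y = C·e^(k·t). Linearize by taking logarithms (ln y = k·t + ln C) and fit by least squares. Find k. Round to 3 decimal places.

k = 0.300

Let Y = ln y. Fitting Y = k·t + ln C by least squares:
XᵀX = [[55.0000, 15.0000]; [15.0000, 6]], rhs = [23.8594, 7.4406]ᵀ  (here Σt = 15.0000, Σ(t)² = 55.0000, Σln y = 7.4406, Σt·ln y = 23.8594).
Δ = 55.0000·6 − (15.0000)² = 105.0000; k = (23.8594·6 − 15.0000·7.4406)/105.0000 = 0.30045, ln C = (55.0000·7.4406 − 15.0000·23.8594)/105.0000 = 0.48897.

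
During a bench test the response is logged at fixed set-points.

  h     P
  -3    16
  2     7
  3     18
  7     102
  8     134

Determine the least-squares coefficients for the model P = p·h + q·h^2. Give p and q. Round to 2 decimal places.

p = 0.34, q = 2.04

With design matrix M, MᵀM = [[135, 863]; [863, 6675]] and MᵀP = [1806, 13908]ᵀ.
det = 135·6675 − 863² = 156356.
p = (1806·6675 − 863·13908)/156356 = 26223/78178; q = (135·13908 − 863·1806)/156356 = 159501/78178.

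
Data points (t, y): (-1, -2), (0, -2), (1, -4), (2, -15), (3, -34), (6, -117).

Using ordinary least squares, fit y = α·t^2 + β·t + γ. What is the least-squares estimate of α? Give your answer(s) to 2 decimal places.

α = -2.96

The normal system MᵀM·[α, β, γ]ᵀ = Mᵀy is [[1395, 251, 51]; [251, 51, 11]; [51, 11, 6]]·[α, β, γ]ᵀ = [-4584, -836, -174]ᵀ.
Inverting the 3×3 Gram matrix, [α, β, γ]ᵀ = [-1431/484, -4029/2420, -494/605]ᵀ.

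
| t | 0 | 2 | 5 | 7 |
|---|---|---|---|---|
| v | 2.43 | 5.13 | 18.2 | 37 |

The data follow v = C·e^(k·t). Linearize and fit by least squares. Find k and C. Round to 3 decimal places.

With ln vᵢ as the transformed response and tᵢ as the regressor:
AᵀA = [[78.0000, 14.0000]; [14.0000, 4]], rhs = [43.0537, 9.0353]ᵀ  (here Σt = 14.0000, Σ(t)² = 78.0000, Σln v = 9.0353, Σt·ln v = 43.0537).
Slope k = (n·Σt·ln v − Σt·Σln v)/(n·Σ(t)² − (Σt)²) = (4·43.0537 − 14.0000·9.0353)/116.0000 = 0.39414; ln C = (Σln v − k·Σt)/n = 0.87934, so C = exp(0.87934) = 2.40932.

k = 0.394, C = 2.409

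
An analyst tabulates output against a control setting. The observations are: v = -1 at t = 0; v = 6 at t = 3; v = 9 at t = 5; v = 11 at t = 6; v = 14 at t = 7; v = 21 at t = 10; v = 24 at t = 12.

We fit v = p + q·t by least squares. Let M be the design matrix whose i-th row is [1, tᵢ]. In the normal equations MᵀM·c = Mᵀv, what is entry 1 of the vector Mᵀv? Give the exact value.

Entry 1 ↔ basis 1, so (Mᵀv)_{1} = Σᵢ vᵢ = (1)·(-1) + (1)·(6) + (1)·(9) + (1)·(11) + (1)·(14) + (1)·(21) + (1)·(24) = 84.

84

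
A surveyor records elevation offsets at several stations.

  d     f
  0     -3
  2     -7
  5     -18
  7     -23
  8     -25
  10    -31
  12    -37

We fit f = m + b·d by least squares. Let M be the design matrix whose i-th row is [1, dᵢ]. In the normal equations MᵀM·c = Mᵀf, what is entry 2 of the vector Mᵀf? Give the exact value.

-1219

Entry 2 ↔ basis d, so (Mᵀf)_{2} = Σᵢ (d)·fᵢ = (0)·(-3) + (2)·(-7) + (5)·(-18) + (7)·(-23) + (8)·(-25) + (10)·(-31) + (12)·(-37) = -1219.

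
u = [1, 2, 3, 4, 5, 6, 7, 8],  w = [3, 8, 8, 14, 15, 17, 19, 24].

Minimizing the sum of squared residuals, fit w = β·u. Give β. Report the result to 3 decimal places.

β = 2.946

Forming AᵀA = [[204]] and Aᵀw = [601]ᵀ gives AᵀA·[β]ᵀ = Aᵀw.
β = 601/204 = 2.94608.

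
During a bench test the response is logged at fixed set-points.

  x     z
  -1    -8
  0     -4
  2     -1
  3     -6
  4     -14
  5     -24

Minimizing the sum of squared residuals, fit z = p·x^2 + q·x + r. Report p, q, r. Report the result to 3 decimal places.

p = -1.614, q = 3.843, r = -3.029

Forming AᵀA = [[979, 223, 55]; [223, 55, 13]; [55, 13, 6]] and Aᵀz = [-890, -188, -57]ᵀ gives AᵀA·[p, q, r]ᵀ = Aᵀz.
Solving the 3×3 system (Gaussian elimination) gives p = -113/70, q = 269/70, r = -106/35.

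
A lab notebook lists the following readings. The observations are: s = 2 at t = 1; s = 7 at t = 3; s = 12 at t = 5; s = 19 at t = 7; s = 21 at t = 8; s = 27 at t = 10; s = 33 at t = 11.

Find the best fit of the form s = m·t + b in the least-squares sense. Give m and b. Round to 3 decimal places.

Setting ∂/∂m … = 0 gives: 369·m + 45·b = 1017;  45·m + 7·b = 121.
Δ = 369·7 − 45² = 558.
m = (1017·7 − 45·121)/558 = 3; b = (369·121 − 45·1017)/558 = -2.

m = 3.000, b = -2.000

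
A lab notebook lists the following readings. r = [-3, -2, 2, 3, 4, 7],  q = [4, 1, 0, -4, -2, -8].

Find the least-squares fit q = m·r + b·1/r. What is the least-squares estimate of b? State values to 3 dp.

b = 2.746

Sums needed: Σr·r = 91, Σr·1/r = 6, Σ1/r·1/r = 5681/7056.
Moment sums: Σr·q = -90, Σ1/r·q = -101/21.
So XᵀX·[m, b]ᵀ = Xᵀq: [[91, 6]; [6, 5681/7056]]·[m, b]ᵀ = [-90, -101/21]ᵀ.
Eliminating b: (5681/7056)·(row 1) − 6·(row 2) gives (37565/1008)·m = (5681/7056)·(-90) − 6·(-101/21) = -17093/392, so m = -307674/262955.
Then b = ((-101/21) − 6·(-307674/262955))/(5681/7056) = 103152/37565.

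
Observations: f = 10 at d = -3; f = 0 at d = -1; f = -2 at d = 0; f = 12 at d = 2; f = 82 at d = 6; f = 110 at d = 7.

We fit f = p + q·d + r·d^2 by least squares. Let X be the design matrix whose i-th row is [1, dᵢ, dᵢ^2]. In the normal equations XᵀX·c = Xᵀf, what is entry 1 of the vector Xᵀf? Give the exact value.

Entry 1 ↔ basis 1, so (Xᵀf)_{1} = Σᵢ fᵢ = (1)·(10) + (1)·(0) + (1)·(-2) + (1)·(12) + (1)·(82) + (1)·(110) = 212.

212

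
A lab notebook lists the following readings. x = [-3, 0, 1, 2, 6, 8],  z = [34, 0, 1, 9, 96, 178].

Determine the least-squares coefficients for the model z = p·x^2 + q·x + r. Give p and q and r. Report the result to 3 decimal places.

Compute the Gram sums: Σx^2·x^2 = 5490, Σx^2·x = 710, Σx^2 = 114, Σx·x = 114, Σx = 14, Σ1 = 6.
And Σx^2·z = 15191, Σx·z = 1917, Σz = 318.
Normal equations: [[5490, 710, 114]; [710, 114, 14]; [114, 14, 6]]·[p, q, r]ᵀ = [15191, 1917, 318]ᵀ.
Row-reducing yields p = 83407/27456, q = -19557/9152, r = 3667/13728.

p = 3.038, q = -2.137, r = 0.267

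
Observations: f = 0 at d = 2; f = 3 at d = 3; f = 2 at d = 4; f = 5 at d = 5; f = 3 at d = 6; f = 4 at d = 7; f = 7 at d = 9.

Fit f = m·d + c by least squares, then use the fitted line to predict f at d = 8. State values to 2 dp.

f̂ = 5.69

AᵀA·[m, c]ᵀ = Aᵀf reads: 220·m + 36·c = 151;  36·m + 7·c = 24.
Determinant 220·7 − 36² = 244.
m = (151·7 − 36·24)/244 = 193/244; c = (220·24 − 36·151)/244 = -39/61.
At d = 8: f̂ = (193/244)·(8) + (-39/61)·(1) = 347/61.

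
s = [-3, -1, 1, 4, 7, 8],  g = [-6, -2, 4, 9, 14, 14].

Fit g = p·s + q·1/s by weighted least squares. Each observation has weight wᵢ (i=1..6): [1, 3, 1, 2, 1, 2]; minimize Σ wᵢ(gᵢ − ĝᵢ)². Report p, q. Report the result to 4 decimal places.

p = 1.8658, q = 0.7794

Compute the Gram sums: Σwᵢ·s·s = 222, Σwᵢ·s·1/s = 10, Σwᵢ·1/s·1/s = 60509/14112.
And Σwᵢ·s·g = 422, Σwᵢ·1/s·g = 22.
AᵀWA·[p, q]ᵀ = AᵀWg becomes [[222, 10]; [10, 60509/14112]]·[p, q]ᵀ = [422, 22]ᵀ.
Determinant 222·(60509/14112) − 10² = 2003633/2352.
p = (422·(60509/14112) − 10·22)/(2003633/2352) = 11215079/6010899; q = (222·22 − 10·422)/(2003633/2352) = 1561728/2003633.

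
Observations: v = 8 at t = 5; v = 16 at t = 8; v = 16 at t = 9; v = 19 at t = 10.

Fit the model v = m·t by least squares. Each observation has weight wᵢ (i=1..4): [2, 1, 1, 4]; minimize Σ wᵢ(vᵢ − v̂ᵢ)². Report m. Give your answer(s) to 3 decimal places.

The normal equations are: 595·m = 1112.
m = 1112/595 = 1.86891.

m = 1.869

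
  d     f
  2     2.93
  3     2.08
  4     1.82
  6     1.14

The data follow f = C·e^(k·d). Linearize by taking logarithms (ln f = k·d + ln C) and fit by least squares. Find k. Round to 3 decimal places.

Linearized form: ln f = k·d + ln C. From the 4 transformed points,
Sums: Σd = 15.0000, Σ(d)² = 65.0000, Σln f = 2.5372, Σd·ln f = 7.5286.
Normal system: [[65.0000, 15.0000]; [15.0000, 4]]·[k, ln C]ᵀ = [7.5286, 2.5372]ᵀ.
Δ = 65.0000·4 − (15.0000)² = 35.0000; k = (7.5286·4 − 15.0000·2.5372)/35.0000 = -0.22697, ln C = (65.0000·2.5372 − 15.0000·7.5286)/35.0000 = 1.48545.

k = -0.227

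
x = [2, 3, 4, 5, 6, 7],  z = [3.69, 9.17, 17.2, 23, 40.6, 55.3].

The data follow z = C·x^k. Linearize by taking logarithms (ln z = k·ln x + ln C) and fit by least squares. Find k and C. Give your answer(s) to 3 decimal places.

k = 2.132, C = 0.853

With ln zᵢ as the transformed response and ln xᵢ as the regressor:
XᵀX = [[13.1965, 8.5252]; [8.5252, 6]], rhs = [26.7745, 17.2185]ᵀ  (here Σln x = 8.5252, Σ(ln x)² = 13.1965, Σln z = 17.2185, Σln x·ln z = 26.7745).
Solving (det = 6.5005): k = 2.13158, ln C = -0.15893, so C = exp(-0.15893) = 0.85306.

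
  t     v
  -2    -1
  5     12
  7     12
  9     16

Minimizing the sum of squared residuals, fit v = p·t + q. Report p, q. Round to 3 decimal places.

p = 1.524, q = 2.513

XᵀX·[p, q]ᵀ = Xᵀv reads: 159·p + 19·q = 290;  19·p + 4·q = 39.
det = 159·4 − 19² = 275.
p = (290·4 − 19·39)/275 = 419/275; q = (159·39 − 19·290)/275 = 691/275.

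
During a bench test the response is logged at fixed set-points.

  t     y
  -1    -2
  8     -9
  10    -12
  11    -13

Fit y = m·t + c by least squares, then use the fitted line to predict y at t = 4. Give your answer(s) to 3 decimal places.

Sums needed: Σt·t = 286, Σt = 28, Σ1 = 4.
Right-hand side: Σt·y = -333, Σy = -36.
So MᵀM·[m, c]ᵀ = Mᵀy: [[286, 28]; [28, 4]]·[m, c]ᵀ = [-333, -36]ᵀ.
Eliminating c: 4·(row 1) − 28·(row 2) gives 360·m = 4·(-333) − 28·(-36) = -324, so m = -9/10.
Then c = ((-36) − 28·(-9/10))/4 = -27/10.
At t = 4: ŷ = (-9/10)·(4) + (-27/10)·(1) = -63/10.

ŷ = -6.300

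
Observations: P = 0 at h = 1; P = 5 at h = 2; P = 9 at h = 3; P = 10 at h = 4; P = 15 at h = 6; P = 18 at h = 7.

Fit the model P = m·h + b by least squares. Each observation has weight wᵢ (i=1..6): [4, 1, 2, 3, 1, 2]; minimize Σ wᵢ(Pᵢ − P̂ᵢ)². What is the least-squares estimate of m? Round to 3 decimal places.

From the data, Σwᵢ·h·h = 208, Σwᵢ·h = 44, Σwᵢ·1 = 13.
And Σwᵢ·h·P = 526, Σwᵢ·P = 104.
Normal equations: [[208, 44]; [44, 13]]·[m, b]ᵀ = [526, 104]ᵀ.
det = 208·13 − 44² = 768.
m = (526·13 − 44·104)/768 = 377/128; b = (208·104 − 44·526)/768 = -63/32.

m = 2.945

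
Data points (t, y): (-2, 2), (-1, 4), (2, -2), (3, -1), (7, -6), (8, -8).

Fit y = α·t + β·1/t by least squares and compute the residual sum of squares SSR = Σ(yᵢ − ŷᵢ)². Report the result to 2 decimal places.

SSR = 8.13

Entries of AᵀA: Σt·t = 131, Σt·1/t = 6, Σ1/t·1/t = 46489/28224.
And Σt·y = -121, Σ1/t·y = -172/21.
So AᵀA·[α, β]ᵀ = Aᵀy: [[131, 6]; [6, 46489/28224]]·[α, β]ᵀ = [-121, -172/21]ᵀ.
Eliminating β: (46489/28224)·(row 1) − 6·(row 2) gives (5073995/28224)·α = (46489/28224)·(-121) − 6·(-172/21) = -4238161/28224, so α = -4238161/5073995.
Then β = ((-172/21) − 6·(-4238161/5073995))/(46489/28224) = -9792384/5073995.
Residuals: -3224524/5073995, 1253087/1014799, 3224524/5073995, 10904616/5073995, 622069/5073995, -5462624/5073995; SSR = 41227606/5073995.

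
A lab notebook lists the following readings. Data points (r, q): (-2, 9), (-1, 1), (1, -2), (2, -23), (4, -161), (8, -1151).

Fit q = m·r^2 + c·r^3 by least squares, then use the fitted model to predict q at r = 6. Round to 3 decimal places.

q̂ = -503.459

Sums needed: Σr^2·r^2 = 4386, Σr^2·r^3 = 33792, Σr^3·r^3 = 266370.
And Σr^2·q = -76297, Σr^3·q = -599875.
Normal equations: [[4386, 33792]; [33792, 266370]]·[m, c]ᵀ = [-76297, -599875]ᵀ.
Δ = 4386·266370 − 33792² = 26399556.
m = ((-76297)·266370 − 33792·(-599875))/26399556 = -2903105/1466642; c = (4386·(-599875) − 33792·(-76297))/26399556 = -8803921/4399926.
At r = 6: q̂ = (-2903105/1466642)·(36) + (-8803921/4399926)·(216) = -369197046/733321.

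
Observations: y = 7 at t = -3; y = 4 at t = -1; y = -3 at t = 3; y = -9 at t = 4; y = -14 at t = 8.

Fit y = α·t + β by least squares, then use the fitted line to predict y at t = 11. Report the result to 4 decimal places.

The normal system XᵀX·[α, β]ᵀ = Xᵀy is [[99, 11]; [11, 5]]·[α, β]ᵀ = [-182, -15]ᵀ.
Δ = 99·5 − 11² = 374.
α = ((-182)·5 − 11·(-15))/374 = -745/374; β = (99·(-15) − 11·(-182))/374 = 47/34.
At t = 11: ŷ = (-745/374)·(11) + (47/34)·(1) = -349/17.

ŷ = -20.5294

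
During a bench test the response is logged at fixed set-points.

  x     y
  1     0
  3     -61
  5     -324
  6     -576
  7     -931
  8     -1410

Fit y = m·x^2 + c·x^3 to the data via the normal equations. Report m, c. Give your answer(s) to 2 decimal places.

m = 2.18, c = -3.03

Setting ∂/∂m … = 0 gives: 8500·m + 60720·c = -165244;  60720·m + 442804·c = -1207816.
Δ = 8500·442804 − 60720² = 76915600.
m = ((-165244)·442804 − 60720·(-1207816))/76915600 = 10492709/4807225; c = (8500·(-1207816) − 60720·(-165244))/76915600 = -2910254/961445.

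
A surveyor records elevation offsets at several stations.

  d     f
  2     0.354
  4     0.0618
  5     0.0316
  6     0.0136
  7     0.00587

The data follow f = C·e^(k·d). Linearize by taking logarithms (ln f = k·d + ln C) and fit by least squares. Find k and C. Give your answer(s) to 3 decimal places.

k = -0.812, C = 1.742

Taking logs, ln f = k·d + ln C, so regress ln f on d.
XᵀX = [[130.0000, 24.0000]; [24.0000, 5]], rhs = [-92.2367, -16.7125]ᵀ  (here Σd = 24.0000, Σ(d)² = 130.0000, Σln f = -16.7125, Σd·ln f = -92.2367).
Δ = 130.0000·5 − (24.0000)² = 74.0000; k = (-92.2367·5 − 24.0000·-16.7125)/74.0000 = -0.81194, ln C = (130.0000·-16.7125 − 24.0000·-92.2367)/74.0000 = 0.55483, so C = exp(0.55483) = 1.74164.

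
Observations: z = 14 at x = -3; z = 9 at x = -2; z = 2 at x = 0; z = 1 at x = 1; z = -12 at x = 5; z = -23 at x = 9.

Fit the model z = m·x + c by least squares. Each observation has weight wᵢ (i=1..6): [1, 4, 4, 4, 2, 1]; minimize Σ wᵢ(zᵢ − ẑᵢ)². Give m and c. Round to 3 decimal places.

m = -2.969, c = 3.164

MᵀWM·[m, c]ᵀ = MᵀWz reads: 160·m + 12·c = -437;  12·m + 16·c = 15.
Eliminating c: 16·(row 1) − 12·(row 2) gives 2416·m = 16·(-437) − 12·15 = -7172, so m = -1793/604.
Then c = (15 − 12·(-1793/604))/16 = 1911/604.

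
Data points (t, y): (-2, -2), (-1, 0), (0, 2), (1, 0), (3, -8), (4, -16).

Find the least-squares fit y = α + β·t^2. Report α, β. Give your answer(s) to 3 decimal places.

AᵀA·[α, β]ᵀ = Aᵀy reads: 6·α + 31·β = -24;  31·α + 355·β = -336.
(Σ1 = 6, Σt^2 = 31, Σt^2·t^2 = 355, Σy = -24, Σt^2·y = -336.)
Eliminating β: 355·(row 1) − 31·(row 2) gives 1169·α = 355·(-24) − 31·(-336) = 1896, so α = 1896/1169.
Then β = ((-336) − 31·(1896/1169))/355 = -1272/1169.

α = 1.622, β = -1.088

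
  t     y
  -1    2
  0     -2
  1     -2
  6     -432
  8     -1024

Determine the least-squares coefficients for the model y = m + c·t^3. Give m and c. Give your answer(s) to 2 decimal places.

m = -0.61, c = -2.00

With design matrix A, AᵀA = [[5, 728]; [728, 308802]] and Aᵀy = [-1458, -617604]ᵀ.
Δ = 5·308802 − 728² = 1014026.
m = ((-1458)·308802 − 728·(-617604))/1014026 = -23754/39001; c = (5·(-617604) − 728·(-1458))/1014026 = -77946/39001.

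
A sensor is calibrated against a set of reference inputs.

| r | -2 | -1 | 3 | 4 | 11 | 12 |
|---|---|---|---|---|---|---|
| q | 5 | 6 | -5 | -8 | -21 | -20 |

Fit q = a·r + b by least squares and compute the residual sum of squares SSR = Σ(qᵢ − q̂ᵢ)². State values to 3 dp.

With design matrix A, AᵀA = [[295, 27]; [27, 6]] and Aᵀq = [-534, -43]ᵀ.
Δ = 295·6 − 27² = 1041.
a = ((-534)·6 − 27·(-43))/1041 = -681/347; b = (295·(-43) − 27·(-534))/1041 = 1733/1041.
Residuals: -614/1041, 2470/1041, -809/1041, -1889/1041, -1121/1041, 1963/1041; SSR = 15188/1041.

SSR = 14.590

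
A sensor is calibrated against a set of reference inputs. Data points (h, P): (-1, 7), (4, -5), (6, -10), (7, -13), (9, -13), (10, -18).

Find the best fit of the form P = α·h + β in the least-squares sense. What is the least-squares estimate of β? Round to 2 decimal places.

The normal system XᵀX·[α, β]ᵀ = XᵀP is [[283, 35]; [35, 6]]·[α, β]ᵀ = [-475, -52]ᵀ.
Determinant 283·6 − 35² = 473.
α = ((-475)·6 − 35·(-52))/473 = -1030/473; β = (283·(-52) − 35·(-475))/473 = 1909/473.

β = 4.04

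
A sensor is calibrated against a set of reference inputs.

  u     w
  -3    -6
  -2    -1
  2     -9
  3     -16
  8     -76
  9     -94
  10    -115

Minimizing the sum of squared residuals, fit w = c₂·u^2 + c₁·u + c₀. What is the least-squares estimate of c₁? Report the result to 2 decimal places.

Entries of XᵀX: Σu^2·u^2 = 20851, Σu^2·u = 2241, Σu^2 = 271, Σu·u = 271, Σu = 27, Σ1 = 7.
For Xᵀw: Σu^2·w = -24216, Σu·w = -2650, Σw = -317.
XᵀX·[c₂, c₁, c₀]ᵀ = Xᵀw becomes [[20851, 2241, 271]; [2241, 271, 27]; [271, 27, 7]]·[c₂, c₁, c₀]ᵀ = [-24216, -2650, -317]ᵀ.
Row-reducing yields c₂ = -1001855/1045842, c₁ = -588893/348614, c₀ = -880634/522921.

c₁ = -1.69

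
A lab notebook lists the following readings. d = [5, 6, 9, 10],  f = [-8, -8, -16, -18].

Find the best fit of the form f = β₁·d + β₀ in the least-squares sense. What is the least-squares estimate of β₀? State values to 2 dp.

Compute the Gram sums: Σd·d = 242, Σd = 30, Σ1 = 4.
For Mᵀf: Σd·f = -412, Σf = -50.
MᵀM·[β₁, β₀]ᵀ = Mᵀf becomes [[242, 30]; [30, 4]]·[β₁, β₀]ᵀ = [-412, -50]ᵀ.
Δ = 242·4 − 30² = 68.
β₁ = ((-412)·4 − 30·(-50))/68 = -37/17; β₀ = (242·(-50) − 30·(-412))/68 = 65/17.

β₀ = 3.82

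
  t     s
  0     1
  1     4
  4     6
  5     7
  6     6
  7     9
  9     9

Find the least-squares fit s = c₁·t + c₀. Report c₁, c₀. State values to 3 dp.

Normal-equation sums: Σt·t = 208, Σt = 32, Σ1 = 7.
Moment sums: Σt·s = 243, Σs = 42.
Determinant 208·7 − 32² = 432.
c₁ = (243·7 − 32·42)/432 = 119/144; c₀ = (208·42 − 32·243)/432 = 20/9.

c₁ = 0.826, c₀ = 2.222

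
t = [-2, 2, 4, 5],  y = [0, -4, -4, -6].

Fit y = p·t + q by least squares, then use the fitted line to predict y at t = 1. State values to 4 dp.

ŷ = -2.5217

Setting ∂/∂p … = 0 gives: 49·p + 9·q = -54;  9·p + 4·q = -14.
Δ = 49·4 − 9² = 115.
p = ((-54)·4 − 9·(-14))/115 = -18/23; q = (49·(-14) − 9·(-54))/115 = -40/23.
At t = 1: ŷ = (-18/23)·(1) + (-40/23)·(1) = -58/23.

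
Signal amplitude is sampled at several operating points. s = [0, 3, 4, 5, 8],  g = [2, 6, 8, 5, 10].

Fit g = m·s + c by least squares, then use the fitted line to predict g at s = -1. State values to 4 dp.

ĝ = 1.6412

Forming XᵀX = [[114, 20]; [20, 5]] and Xᵀg = [155, 31]ᵀ gives XᵀX·[m, c]ᵀ = Xᵀg.
Δ = 114·5 − 20² = 170.
m = (155·5 − 20·31)/170 = 31/34; c = (114·31 − 20·155)/170 = 217/85.
At s = -1: ĝ = (31/34)·(-1) + (217/85)·(1) = 279/170.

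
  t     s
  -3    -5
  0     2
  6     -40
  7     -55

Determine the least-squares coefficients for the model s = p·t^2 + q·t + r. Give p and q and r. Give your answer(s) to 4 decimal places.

Compute the Gram sums: Σt^2·t^2 = 3778, Σt^2·t = 532, Σt^2 = 94, Σt·t = 94, Σt = 10, Σ1 = 4.
Moment sums: Σt^2·s = -4180, Σt·s = -610, Σs = -98.
So AᵀA·[p, q, r]ᵀ = Aᵀs: [[3778, 532, 94]; [532, 94, 10]; [94, 10, 4]]·[p, q, r]ᵀ = [-4180, -610, -98]ᵀ.
Solving the 3×3 system (Gaussian elimination) gives p = -1759/1671, q = -1268/1671, r = 1189/557.

p = -1.0527, q = -0.7588, r = 2.1346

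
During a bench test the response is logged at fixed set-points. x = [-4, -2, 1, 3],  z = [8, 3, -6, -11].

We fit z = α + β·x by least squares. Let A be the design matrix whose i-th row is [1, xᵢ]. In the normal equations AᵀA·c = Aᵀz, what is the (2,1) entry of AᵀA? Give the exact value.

-2

Row 2 ↔ basis x, column 1 ↔ basis 1, so (AᵀA)_{2,1} = Σᵢ x = (-4)·(1) + (-2)·(1) + (1)·(1) + (3)·(1) = -2.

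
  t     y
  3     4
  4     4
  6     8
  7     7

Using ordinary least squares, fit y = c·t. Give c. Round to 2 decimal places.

c = 1.14

Setting ∂/∂c … = 0 gives: 110·c = 125.
(Σt·t = 110, Σt·y = 125.)
c = 125/110 = 1.13636.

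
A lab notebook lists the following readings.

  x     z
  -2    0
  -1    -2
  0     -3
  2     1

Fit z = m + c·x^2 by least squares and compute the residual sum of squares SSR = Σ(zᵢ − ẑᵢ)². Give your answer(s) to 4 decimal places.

Compute the Gram sums: Σ1 = 4, Σx^2 = 9, Σx^2·x^2 = 33.
For Mᵀz: Σz = -4, Σx^2·z = 2.
Δ = 4·33 − 9² = 51.
m = ((-4)·33 − 9·2)/51 = -50/17; c = (4·2 − 9·(-4))/51 = 44/51.
Residuals: -26/51, 4/51, -1/17, 25/51; SSR = 26/51.

SSR = 0.5098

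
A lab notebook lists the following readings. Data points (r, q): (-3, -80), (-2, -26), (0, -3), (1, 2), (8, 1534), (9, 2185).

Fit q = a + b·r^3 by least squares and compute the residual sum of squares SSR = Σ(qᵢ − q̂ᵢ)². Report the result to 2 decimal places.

SSR = 8.65

Normal-equation sums: Σ1 = 6, Σr^3 = 1207, Σr^3·r^3 = 794379.
And Σq = 3612, Σr^3·q = 2380643.
Normal equations: [[6, 1207]; [1207, 794379]]·[a, b]ᵀ = [3612, 2380643]ᵀ.
Determinant 6·794379 − 1207² = 3309425.
a = (3612·794379 − 1207·2380643)/3309425 = -4139153/3309425; b = (6·2380643 − 1207·3612)/3309425 = 9924174/3309425.
Residuals: 7337851/3309425, -502501/661885, -5789122/3309425, 833829/3309425, -75997/661885, 509932/3309425; SSR = 28636504/3309425.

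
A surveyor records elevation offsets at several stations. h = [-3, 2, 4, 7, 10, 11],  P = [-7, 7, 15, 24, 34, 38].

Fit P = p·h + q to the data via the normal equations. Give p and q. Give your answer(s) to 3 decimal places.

From the data, Σh·h = 299, Σh = 31, Σ1 = 6.
Moment sums: Σh·P = 1021, ΣP = 111.
Determinant 299·6 − 31² = 833.
p = (1021·6 − 31·111)/833 = 2685/833; q = (299·111 − 31·1021)/833 = 1538/833.

p = 3.223, q = 1.846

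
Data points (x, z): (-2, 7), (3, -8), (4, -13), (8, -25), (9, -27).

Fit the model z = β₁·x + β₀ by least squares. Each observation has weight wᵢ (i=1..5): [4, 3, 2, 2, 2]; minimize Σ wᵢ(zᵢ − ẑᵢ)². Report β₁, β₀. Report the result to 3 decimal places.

β₁ = -3.148, β₀ = 0.720

From the data, Σwᵢ·x·x = 365, Σwᵢ·x = 43, Σwᵢ·1 = 13.
Moment sums: Σwᵢ·x·z = -1118, Σwᵢ·z = -126.
Eliminating β₀: 13·(row 1) − 43·(row 2) gives 2896·β₁ = 13·(-1118) − 43·(-126) = -9116, so β₁ = -2279/724.
Then β₀ = ((-126) − 43·(-2279/724))/13 = 521/724.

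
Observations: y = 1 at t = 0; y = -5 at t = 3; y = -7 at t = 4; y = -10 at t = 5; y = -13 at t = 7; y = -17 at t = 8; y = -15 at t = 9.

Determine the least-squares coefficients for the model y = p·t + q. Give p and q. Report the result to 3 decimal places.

p = -1.964, q = 0.670

Forming XᵀX = [[244, 36]; [36, 7]] and Xᵀy = [-455, -66]ᵀ gives XᵀX·[p, q]ᵀ = Xᵀy.
Δ = 244·7 − 36² = 412.
p = ((-455)·7 − 36·(-66))/412 = -809/412; q = (244·(-66) − 36·(-455))/412 = 69/103.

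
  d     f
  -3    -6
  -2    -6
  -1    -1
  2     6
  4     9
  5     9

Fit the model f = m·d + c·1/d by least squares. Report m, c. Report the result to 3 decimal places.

m = 2.061, c = 0.399

The normal equations are: 59·m + 6·c = 124;  6·m + (6169/3600)·c = 261/20.
Δ = 59·(6169/3600) − 6² = 234371/3600.
m = (124·(6169/3600) − 6·(261/20))/(234371/3600) = 483076/234371; c = (59·(261/20) − 6·124)/(234371/3600) = 93420/234371.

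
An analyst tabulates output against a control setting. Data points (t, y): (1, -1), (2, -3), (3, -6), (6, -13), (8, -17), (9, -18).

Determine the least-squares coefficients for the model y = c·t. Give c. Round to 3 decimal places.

Normal-equation sums: Σt·t = 195.
For Xᵀy: Σt·y = -401.
c = (-401)/195 = -2.05641.

c = -2.056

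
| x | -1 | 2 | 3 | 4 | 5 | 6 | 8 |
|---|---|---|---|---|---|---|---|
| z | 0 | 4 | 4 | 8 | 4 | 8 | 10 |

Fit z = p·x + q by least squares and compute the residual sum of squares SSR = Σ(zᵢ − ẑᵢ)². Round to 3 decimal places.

The normal system MᵀM·[p, q]ᵀ = Mᵀz is [[155, 27]; [27, 7]]·[p, q]ᵀ = [200, 38]ᵀ.
Eliminating q: 7·(row 1) − 27·(row 2) gives 356·p = 7·200 − 27·38 = 374, so p = 187/178.
Then q = (38 − 27·(187/178))/7 = 245/178.
Residuals: -29/89, 93/178, -47/89, 431/178, -234/89, 57/178, 39/178; SSR = 1209/89.

SSR = 13.584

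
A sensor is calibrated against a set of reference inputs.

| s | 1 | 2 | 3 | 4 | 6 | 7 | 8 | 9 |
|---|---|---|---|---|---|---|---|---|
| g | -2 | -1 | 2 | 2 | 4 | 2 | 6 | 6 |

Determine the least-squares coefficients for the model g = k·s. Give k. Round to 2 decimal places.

k = 0.58

AᵀA·[k]ᵀ = Aᵀg reads: 260·k = 150.
(Σs·s = 260, Σs·g = 150.)
Hence k = 150 / 260 ≈ 0.576923.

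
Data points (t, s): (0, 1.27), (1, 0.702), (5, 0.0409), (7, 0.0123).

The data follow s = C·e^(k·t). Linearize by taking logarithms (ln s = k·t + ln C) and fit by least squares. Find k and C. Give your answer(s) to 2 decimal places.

k = -0.67, C = 1.30

With ln sᵢ as the transformed response and tᵢ as the regressor:
AᵀA = [[75.0000, 13.0000]; [13.0000, 4]], rhs = [-47.1240, -7.7096]ᵀ  (here Σt = 13.0000, Σ(t)² = 75.0000, Σln s = -7.7096, Σt·ln s = -47.1240).
Solving (det = 131.0000): k = -0.67383, ln C = 0.26255, so C = exp(0.26255) = 1.30024.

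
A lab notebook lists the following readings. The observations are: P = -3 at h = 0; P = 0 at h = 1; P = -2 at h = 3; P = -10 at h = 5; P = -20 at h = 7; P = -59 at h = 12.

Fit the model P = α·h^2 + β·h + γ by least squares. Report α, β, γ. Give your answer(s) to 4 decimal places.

With design matrix A, AᵀA = [[23844, 2224, 228]; [2224, 228, 28]; [228, 28, 6]] and AᵀP = [-9744, -904, -94]ᵀ.
Inverting the 3×3 Gram matrix, [α, β, γ]ᵀ = [-11429/24735, 1197/1649, -37003/24735]ᵀ.

α = -0.4621, β = 0.7259, γ = -1.4960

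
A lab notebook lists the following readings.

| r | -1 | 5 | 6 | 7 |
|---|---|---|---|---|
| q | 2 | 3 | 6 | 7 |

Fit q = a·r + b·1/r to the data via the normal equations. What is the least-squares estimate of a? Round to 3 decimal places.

a = 0.995

The normal equations are: 111·a + 4·b = 98;  4·a + (47989/44100)·b = 3/5.
det = 111·(47989/44100) − 4² = 1540393/14700.
a = (98·(47989/44100) − 4·(3/5))/(1540393/14700) = 4597082/4621179; b = (111·(3/5) − 4·98)/(1540393/14700) = -4783380/1540393.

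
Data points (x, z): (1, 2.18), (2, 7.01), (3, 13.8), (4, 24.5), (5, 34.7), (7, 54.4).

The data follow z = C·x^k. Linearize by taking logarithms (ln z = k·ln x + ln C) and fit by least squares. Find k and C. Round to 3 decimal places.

k = 1.684, C = 2.208

Taking logs, ln z = k·ln x + ln C, so regress ln z on ln x.
XᵀX = [[9.9861, 6.7334]; [6.7334, 6]], rhs = [22.1524, 16.0931]ᵀ  (here Σln x = 6.7334, Σ(ln x)² = 9.9861, Σln z = 16.0931, Σln x·ln z = 22.1524).
Δ = 9.9861·6 − (6.7334)² = 14.5777; k = (22.1524·6 − 6.7334·16.0931)/14.5777 = 1.68429, ln C = (9.9861·16.0931 − 6.7334·22.1524)/14.5777 = 0.79202, so C = exp(0.79202) = 2.20785.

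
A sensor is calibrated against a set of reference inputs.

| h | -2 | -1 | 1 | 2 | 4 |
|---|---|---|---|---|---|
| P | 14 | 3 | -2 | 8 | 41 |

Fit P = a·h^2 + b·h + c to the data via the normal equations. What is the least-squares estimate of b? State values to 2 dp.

Sums needed: Σh^2·h^2 = 290, Σh^2·h = 64, Σh^2 = 26, Σh·h = 26, Σh = 4, Σ1 = 5.
For XᵀP: Σh^2·P = 745, Σh·P = 147, ΣP = 64.
Solving the 3×3 system (Gaussian elimination) gives a = 487/154, b = -827/462, c = -73/33.

b = -1.79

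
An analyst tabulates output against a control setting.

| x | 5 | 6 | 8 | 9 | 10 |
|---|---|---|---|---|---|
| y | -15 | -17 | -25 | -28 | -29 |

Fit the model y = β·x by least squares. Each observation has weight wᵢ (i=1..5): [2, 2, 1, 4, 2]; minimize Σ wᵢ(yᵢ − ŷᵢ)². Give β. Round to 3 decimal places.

Forming AᵀWA = [[710]] and AᵀWy = [-2142]ᵀ gives AᵀWA·[β]ᵀ = AᵀWy.
Hence β = -2142 / 710 ≈ -3.0169.

β = -3.017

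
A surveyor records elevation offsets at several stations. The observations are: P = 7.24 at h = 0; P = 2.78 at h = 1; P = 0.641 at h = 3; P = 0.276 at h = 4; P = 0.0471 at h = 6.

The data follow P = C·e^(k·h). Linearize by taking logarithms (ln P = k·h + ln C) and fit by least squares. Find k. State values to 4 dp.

k = -0.8243

Linearized form: ln P = k·h + ln C. From the 5 transformed points,
AᵀA = [[62.0000, 14.0000]; [14.0000, 5]], rhs = [-23.7940, -1.7855]ᵀ  (here Σh = 14.0000, Σ(h)² = 62.0000, Σln P = -1.7855, Σh·ln P = -23.7940).
Δ = 62.0000·5 − (14.0000)² = 114.0000; k = (-23.7940·5 − 14.0000·-1.7855)/114.0000 = -0.82433, ln C = (62.0000·-1.7855 − 14.0000·-23.7940)/114.0000 = 1.95102.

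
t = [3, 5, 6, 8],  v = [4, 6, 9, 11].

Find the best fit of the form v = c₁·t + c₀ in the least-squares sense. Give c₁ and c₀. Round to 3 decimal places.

c₁ = 1.462, c₀ = -0.538

Compute the Gram sums: Σt·t = 134, Σt = 22, Σ1 = 4.
For Mᵀv: Σt·v = 184, Σv = 30.
Normal equations: [[134, 22]; [22, 4]]·[c₁, c₀]ᵀ = [184, 30]ᵀ.
Determinant 134·4 − 22² = 52.
c₁ = (184·4 − 22·30)/52 = 19/13; c₀ = (134·30 − 22·184)/52 = -7/13.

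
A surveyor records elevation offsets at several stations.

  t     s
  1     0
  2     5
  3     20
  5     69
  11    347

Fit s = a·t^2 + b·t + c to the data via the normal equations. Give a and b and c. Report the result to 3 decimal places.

a = 2.930, b = -0.274, c = -4.358

Compute the Gram sums: Σt^2·t^2 = 15364, Σt^2·t = 1492, Σt^2 = 160, Σt·t = 160, Σt = 22, Σ1 = 5.
Right-hand side: Σt^2·s = 43912, Σt·s = 4232, Σs = 441.
So XᵀX·[a, b, c]ᵀ = Xᵀs: [[15364, 1492, 160]; [1492, 160, 22]; [160, 22, 5]]·[a, b, c]ᵀ = [43912, 4232, 441]ᵀ.
Inverting the 3×3 Gram matrix, [a, b, c]ᵀ = [48487/16548, -23/84, -1717/394]ᵀ.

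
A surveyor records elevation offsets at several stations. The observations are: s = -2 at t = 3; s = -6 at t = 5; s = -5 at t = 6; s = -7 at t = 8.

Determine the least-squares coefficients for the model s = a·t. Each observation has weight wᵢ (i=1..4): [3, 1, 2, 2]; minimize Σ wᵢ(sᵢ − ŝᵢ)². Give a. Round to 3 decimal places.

With design matrix X, XᵀWX = [[252]] and XᵀWs = [-220]ᵀ.
Hence a = -220 / 252 ≈ -0.873016.

a = -0.873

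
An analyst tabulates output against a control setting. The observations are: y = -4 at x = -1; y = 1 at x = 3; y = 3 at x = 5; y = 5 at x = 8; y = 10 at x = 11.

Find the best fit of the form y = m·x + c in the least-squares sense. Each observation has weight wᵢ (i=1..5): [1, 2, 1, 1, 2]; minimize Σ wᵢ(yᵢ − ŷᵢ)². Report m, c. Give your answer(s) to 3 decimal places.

m = 1.124, c = -2.706

From the data, Σwᵢ·x·x = 350, Σwᵢ·x = 40, Σwᵢ·1 = 7.
And Σwᵢ·x·y = 285, Σwᵢ·y = 26.
AᵀWA·[m, c]ᵀ = AᵀWy becomes [[350, 40]; [40, 7]]·[m, c]ᵀ = [285, 26]ᵀ.
Eliminating c: 7·(row 1) − 40·(row 2) gives 850·m = 7·285 − 40·26 = 955, so m = 191/170.
Then c = (26 − 40·(191/170))/7 = -46/17.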